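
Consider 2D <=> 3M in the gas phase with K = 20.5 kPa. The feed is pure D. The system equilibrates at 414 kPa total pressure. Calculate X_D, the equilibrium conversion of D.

X = 0.215

Take 1 mol D as basis and let X be its fractional conversion, so ξ = 0.5X.
Moles: n_D = 1 − X; n_M = 1.5X.
Total moles n_T = 1 + 0.5X.
Mole fractions y_i = n_i/n_T; K = p_M^3 / (p_D^2) with p_i = y_i·P.
Equating to 20.5 kPa and solving on 0 < X < 1: X = 0.215.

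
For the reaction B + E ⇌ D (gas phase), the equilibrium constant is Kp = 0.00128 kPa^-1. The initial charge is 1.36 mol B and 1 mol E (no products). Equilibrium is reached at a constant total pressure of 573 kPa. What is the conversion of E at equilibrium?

X = 0.276

Basis: 1 mol E initially; let X = conversion of E. Extent ξ = X.
At extent ξ: n_B = 1.36 − X; n_E = 1 − X; n_D = X.
Summing: n_T = 2.36 − X.
Mole fractions y_i = n_i/n_T; Kp = p_D / (p_B p_E) with p_i = y_i·P.
Equating to 0.00128 kPa^-1 and solving on 0 < X < 1: X = 0.276.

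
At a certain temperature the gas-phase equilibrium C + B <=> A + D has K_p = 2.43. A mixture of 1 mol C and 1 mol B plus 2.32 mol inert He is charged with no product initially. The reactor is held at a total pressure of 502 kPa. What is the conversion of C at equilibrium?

Let X = conversion of C (basis 1 mol C); extent of reaction ξ = X.
At extent ξ: n_C = 1 − X; n_B = 1 − X; n_A = X; n_D = X; n_I = 2.32 (inert).
Total moles n_T = 4.32 (Δν = 0, constant).
With p_i = (n_i/n_T)P, K_p = p_A p_D / (p_C p_B).
This yields a degree-2 equation in X; solving on (0,1), X = 0.609.

X = 0.609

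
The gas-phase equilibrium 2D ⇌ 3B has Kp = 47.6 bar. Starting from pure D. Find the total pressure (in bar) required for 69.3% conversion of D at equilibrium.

Basis: 1 mol D initially; let X = conversion of D. Extent ξ = 0.5X.
Moles: n_D = 1 − X; n_B = 1.5X.
Summing: n_T = 1 + 0.5X.
Kp = p_B^3 / (p_D^2) with p_i = (n_i/n_T)·P.
At X = 0.693: the mole-fraction product g(X) = Π y_i^ν_i = 8.851. Since Kp = g(X)·P^{1}, P = (Kp/g)^(1/1) = (47.6/8.851)^(1/1) = 5.38 bar.

P = 5.38 bar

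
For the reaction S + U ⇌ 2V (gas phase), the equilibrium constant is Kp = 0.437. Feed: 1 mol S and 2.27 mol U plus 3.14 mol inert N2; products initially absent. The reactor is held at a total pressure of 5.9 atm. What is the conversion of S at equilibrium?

Basis: 1 mol S initially; let X = conversion of S. Extent ξ = X.
Species balance: n_S = 1 − X; n_U = 2.27 − X; n_V = 2X; n_I = 3.14 (inert).
Since Δν = 0, n_T = 6.41 throughout.
With p_i = (n_i/n_T)P, Kp = p_V^2 / (p_S p_U).
This yields a degree-2 equation in X; solving on (0,1), X = 0.364.

X = 0.364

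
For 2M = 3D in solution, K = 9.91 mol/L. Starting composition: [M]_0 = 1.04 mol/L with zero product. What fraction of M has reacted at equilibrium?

X = 0.672

Let X = conversion of M; extent ξ = 1.04X/2 mol/L.
Concentrations: [M] = 1.04 − 1.04X; [D] = 1.56X.
K = [D]^3 / ([M]^2).
This equals 9.91 at X = 0.672 (the root in 0 < X < 1).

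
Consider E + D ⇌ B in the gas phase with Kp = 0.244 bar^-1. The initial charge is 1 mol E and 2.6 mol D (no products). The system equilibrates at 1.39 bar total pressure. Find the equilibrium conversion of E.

Basis: 1 mol E initially; let X = conversion of E. Extent ξ = X.
At extent ξ: n_E = 1 − X; n_D = 2.6 − X; n_B = X.
Summing: n_T = 3.6 − X.
With p_i = (n_i/n_T)P, Kp = p_B / (p_E p_D).
This yields a degree-2 equation in X; solving on (0,1), X = 0.193.

X = 0.193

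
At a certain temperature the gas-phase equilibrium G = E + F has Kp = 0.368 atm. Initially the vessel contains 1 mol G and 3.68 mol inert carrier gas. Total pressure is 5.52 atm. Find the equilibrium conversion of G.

X = 0.438

Basis: 1 mol G initially; let X = conversion of G. Extent ξ = X.
At extent ξ: n_G = 1 − X; n_E = X; n_F = X; n_I = 3.68 (inert).
n_T = Σnᵢ = 4.68 + X.
With p_i = (n_i/n_T)P, Kp = p_E p_F / (p_G).
Setting this equal to 0.368 atm and taking the physical root (0 < X < 1) gives X = 0.438.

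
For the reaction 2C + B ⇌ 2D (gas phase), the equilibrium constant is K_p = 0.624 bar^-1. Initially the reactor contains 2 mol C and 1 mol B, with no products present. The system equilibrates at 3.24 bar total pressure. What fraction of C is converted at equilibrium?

X = 0.405

Let X = conversion of C (basis 2 mol C); extent of reaction ξ = X.
Mole table: n_C = 2 − 2X; n_B = 1 − X; n_D = 2X.
n_T = Σnᵢ = 3 − X.
With p_i = (n_i/n_T)P, K_p = p_D^2 / (p_C^2 p_B).
This yields a degree-3 equation in X; solving on (0,1), X = 0.405.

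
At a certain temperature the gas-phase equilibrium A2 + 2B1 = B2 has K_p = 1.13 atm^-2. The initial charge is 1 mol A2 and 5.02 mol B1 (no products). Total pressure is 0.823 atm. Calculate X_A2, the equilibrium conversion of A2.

X = 0.336

Basis: 1 mol A2 initially; let X = conversion of A2. Extent ξ = X.
Species balance: n_A2 = 1 − X; n_B1 = 5.02 − 2X; n_B2 = X.
Total moles n_T = 6.02 − 2X.
Mole fractions y_i = n_i/n_T; K_p = p_B2 / (p_A2 p_B1^2) with p_i = y_i·P.
Substituting and setting equal to 1.13 atm^-2 gives a polynomial in X; the root in (0,1) is X = 0.336.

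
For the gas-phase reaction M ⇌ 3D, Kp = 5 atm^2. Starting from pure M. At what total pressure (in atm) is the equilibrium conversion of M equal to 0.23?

P = 5 atm

Let X = conversion of M (basis 1 mol M); extent of reaction ξ = X.
At extent ξ: n_M = 1 − X; n_D = 3X.
Summing: n_T = 1 + 2X.
Kp = p_D^3 / (p_M) with p_i = (n_i/n_T)·P.
At X = 0.23: the mole-fraction product g(X) = Π y_i^ν_i = 0.2001. Since Kp = g(X)·P^{2}, P = (Kp/g)^(1/2) = (5/0.2001)^(1/2) = 5 atm.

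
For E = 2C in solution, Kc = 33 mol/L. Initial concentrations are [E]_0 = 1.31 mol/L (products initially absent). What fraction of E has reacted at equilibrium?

X = 0.878

Let X = conversion of E; extent ξ = 1.31·X mol/L.
Concentrations: [E] = 1.31 − 1.31X; [C] = 2.62X.
Kc = [C]^2 / ([E]).
This equals 33 at X = 0.878 (the root in 0 < X < 1).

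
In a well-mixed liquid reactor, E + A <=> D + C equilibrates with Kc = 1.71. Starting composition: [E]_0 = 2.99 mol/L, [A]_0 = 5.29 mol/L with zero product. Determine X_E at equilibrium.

X = 0.716

Let X = conversion of E; extent ξ = 2.99·X mol/L.
Concentrations: [E] = 2.99 − 2.99X; [A] = 5.29 − 2.99X; [D] = 2.99X; [C] = 2.99X.
Kc = [D] [C] / ([E] [A]).
Solving Kc = 1.71 for X ∈ (0,1): X = 0.716.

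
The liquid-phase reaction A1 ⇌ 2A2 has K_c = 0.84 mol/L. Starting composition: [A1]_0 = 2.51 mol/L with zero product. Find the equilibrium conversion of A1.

X = 0.250

Let X = conversion of A1; extent ξ = 2.51·X mol/L.
Concentrations: [A1] = 2.51 − 2.51X; [A2] = 5.02X.
K_c = [A2]^2 / ([A1]).
Equating to 0.84 mol/L: the physical root is X = 0.250.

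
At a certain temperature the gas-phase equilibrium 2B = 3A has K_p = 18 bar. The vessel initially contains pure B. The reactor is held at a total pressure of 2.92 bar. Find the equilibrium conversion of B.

Basis: 1 mol B initially; let X = conversion of B. Extent ξ = 0.5X.
At extent ξ: n_B = 1 − X; n_A = 1.5X.
Summing: n_T = 1 + 0.5X.
y_i = n_i/n_T, p_i = y_i·P. K_p = p_A^3 / (p_B^2).
This yields a degree-3 equation in X; solving on (0,1), X = 0.658.

X = 0.658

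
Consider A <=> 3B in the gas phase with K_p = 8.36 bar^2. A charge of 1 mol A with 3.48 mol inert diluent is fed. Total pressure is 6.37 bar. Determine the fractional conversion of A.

X = 0.488

Take 1 mol A as basis and let X be its fractional conversion, so ξ = X.
Species balance: n_A = 1 − X; n_B = 3X; n_I = 3.48 (inert).
Summing: n_T = 4.48 + 2X.
y_i = n_i/n_T, p_i = y_i·P. K_p = p_B^3 / (p_A).
Equating to 8.36 bar^2 and solving on 0 < X < 1: X = 0.488.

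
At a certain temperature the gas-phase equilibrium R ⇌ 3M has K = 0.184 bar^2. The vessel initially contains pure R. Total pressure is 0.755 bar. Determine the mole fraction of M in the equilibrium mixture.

y_M = 0.532

Let X = conversion of R (basis 1 mol R); extent of reaction ξ = X.
Moles: n_R = 1 − X; n_M = 3X.
n_T = Σnᵢ = 1 + 2X.
With p_i = (n_i/n_T)P, K = p_M^3 / (p_R).
Setting this equal to 0.184 bar^2 and taking the physical root (0 < X < 1) gives X = 0.275.
Then n_M = 0.825, n_T = 1.55, so y_M = 0.532.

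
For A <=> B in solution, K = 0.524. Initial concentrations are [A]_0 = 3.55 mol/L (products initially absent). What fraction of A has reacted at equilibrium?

Let X = conversion of A; extent ξ = 3.55·X mol/L.
Concentrations: [A] = 3.55 − 3.55X; [B] = 3.55X.
K = [B] / ([A]).
Setting equal to 0.524 and solving for X on (0,1) gives X = 0.344.

X = 0.344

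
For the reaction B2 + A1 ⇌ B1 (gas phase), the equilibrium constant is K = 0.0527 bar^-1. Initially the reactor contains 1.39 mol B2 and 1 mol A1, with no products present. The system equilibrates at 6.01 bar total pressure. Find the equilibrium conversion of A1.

Take 1 mol A1 as basis and let X be its fractional conversion, so ξ = X.
Species balance: n_B2 = 1.39 − X; n_A1 = 1 − X; n_B1 = X.
Summing: n_T = 2.39 − X.
y_i = n_i/n_T, p_i = y_i·P. K = p_B1 / (p_B2 p_A1).
Substituting and setting equal to 0.0527 bar^-1 gives a polynomial in X; the root in (0,1) is X = 0.149.

X = 0.149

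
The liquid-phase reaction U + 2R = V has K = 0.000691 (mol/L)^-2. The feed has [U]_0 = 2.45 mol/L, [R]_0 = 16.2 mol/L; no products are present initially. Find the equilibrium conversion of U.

Let X = conversion of U; extent ξ = 2.45·X mol/L.
Concentrations: [U] = 2.45 − 2.45X; [R] = 16.2 − 4.9X; [V] = 2.45X.
K = [V] / ([U] [R]^2).
Setting equal to 0.000691 and solving for X on (0,1) gives X = 0.142.

X = 0.142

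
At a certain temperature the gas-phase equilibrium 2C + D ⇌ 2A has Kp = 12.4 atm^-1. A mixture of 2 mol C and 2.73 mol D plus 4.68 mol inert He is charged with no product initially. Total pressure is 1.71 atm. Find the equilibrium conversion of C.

Let X = conversion of C (basis 2 mol C); extent of reaction ξ = X.
Mole table: n_C = 2 − 2X; n_D = 2.73 − X; n_A = 2X; n_I = 4.68 (inert).
Total moles n_T = 9.41 − X.
With p_i = (n_i/n_T)P, Kp = p_A^2 / (p_C^2 p_D).
Equating to 12.4 atm^-1 and solving on 0 < X < 1: X = 0.690.

X = 0.690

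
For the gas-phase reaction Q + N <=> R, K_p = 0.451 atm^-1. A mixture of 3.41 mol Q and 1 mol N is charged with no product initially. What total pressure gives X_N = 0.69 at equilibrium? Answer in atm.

P = 6.75 atm

Take 1 mol N as basis and let X be its fractional conversion, so ξ = X.
Moles: n_Q = 3.41 − X; n_N = 1 − X; n_R = X.
n_T = Σnᵢ = 4.41 − X.
K_p = p_R / (p_Q p_N) with p_i = (n_i/n_T)·P.
At X = 0.69: the mole-fraction product g(X) = Π y_i^ν_i = 3.044. Since K_p = g(X)·P^{-1}, P = (g/K_p)^(1/1) = (3.044/0.451)^(1/1) = 6.75 atm.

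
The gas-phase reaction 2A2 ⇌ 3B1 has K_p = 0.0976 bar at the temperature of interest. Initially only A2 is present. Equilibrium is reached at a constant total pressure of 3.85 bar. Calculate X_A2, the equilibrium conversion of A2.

X = 0.177

Take 1 mol A2 as basis and let X be its fractional conversion, so ξ = 0.5X.
At extent ξ: n_A2 = 1 − X; n_B1 = 1.5X.
n_T = Σnᵢ = 1 + 0.5X.
y_i = n_i/n_T, p_i = y_i·P. K_p = p_B1^3 / (p_A2^2).
This yields a degree-3 equation in X; solving on (0,1), X = 0.177.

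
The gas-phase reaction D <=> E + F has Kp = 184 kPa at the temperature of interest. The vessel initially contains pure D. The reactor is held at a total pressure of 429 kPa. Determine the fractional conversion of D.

Let X = conversion of D (basis 1 mol D); extent of reaction ξ = X.
Moles: n_D = 1 − X; n_E = X; n_F = X.
n_T = Σnᵢ = 1 + X.
Mole fractions y_i = n_i/n_T; Kp = p_E p_F / (p_D) with p_i = y_i·P.
Substituting and setting equal to 184 kPa gives a polynomial in X; the root in (0,1) is X = 0.548.

X = 0.548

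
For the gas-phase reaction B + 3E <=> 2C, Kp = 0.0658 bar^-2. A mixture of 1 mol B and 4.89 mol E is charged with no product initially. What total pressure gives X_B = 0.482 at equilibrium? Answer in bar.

Basis: 1 mol B initially; let X = conversion of B. Extent ξ = X.
Species balance: n_B = 1 − X; n_E = 4.89 − 3X; n_C = 2X.
Summing: n_T = 5.89 − 2X.
Kp = p_C^2 / (p_B p_E^3) with p_i = (n_i/n_T)·P.
At X = 0.482: the mole-fraction product g(X) = Π y_i^ν_i = 1.066. Since Kp = g(X)·P^{-2}, P = (g/Kp)^(1/2) = (1.066/0.0658)^(1/2) = 4.02 bar.

P = 4.02 bar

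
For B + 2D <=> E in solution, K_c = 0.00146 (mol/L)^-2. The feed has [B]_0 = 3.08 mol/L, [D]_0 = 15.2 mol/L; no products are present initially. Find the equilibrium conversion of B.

X = 0.219

Let X = conversion of B; extent ξ = 3.08·X mol/L.
Concentrations: [B] = 3.08 − 3.08X; [D] = 15.2 − 6.16X; [E] = 3.08X.
K_c = [E] / ([B] [D]^2).
Equating to 0.00146 (mol/L)^-2: the physical root is X = 0.219.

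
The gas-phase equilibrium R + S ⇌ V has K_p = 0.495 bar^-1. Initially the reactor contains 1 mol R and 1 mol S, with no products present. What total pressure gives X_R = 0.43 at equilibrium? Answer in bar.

Let X = conversion of R (basis 1 mol R); extent of reaction ξ = X.
Moles: n_R = 1 − X; n_S = 1 − X; n_V = X.
Total moles n_T = 2 − X.
K_p = p_V / (p_R p_S) with p_i = (n_i/n_T)·P.
At X = 0.43: the mole-fraction product g(X) = Π y_i^ν_i = 2.078. Since K_p = g(X)·P^{-1}, P = (g/K_p)^(1/1) = (2.078/0.495)^(1/1) = 4.2 bar.

P = 4.2 bar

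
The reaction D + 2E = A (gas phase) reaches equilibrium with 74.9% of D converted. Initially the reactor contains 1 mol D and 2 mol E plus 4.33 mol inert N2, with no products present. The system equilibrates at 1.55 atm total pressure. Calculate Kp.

Basis: 1 mol D initially; let X = conversion of D. Extent ξ = X.
Moles: n_D = 1 − X; n_E = 2 − 2X; n_A = X; n_I = 4.33 (inert).
n_T = Σnᵢ = 7.33 − 2X.
At X = 0.749: n_D = 0.251, n_E = 0.502, n_A = 0.749, n_T = 5.83.
p_i = (n_i/n_T)·P. Kp = p_A / (p_D p_E^2) = 168 atm^-2.

Kp = 168 atm^-2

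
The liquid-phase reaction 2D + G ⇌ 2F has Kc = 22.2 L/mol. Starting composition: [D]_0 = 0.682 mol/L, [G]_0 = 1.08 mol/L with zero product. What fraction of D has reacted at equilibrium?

X = 0.809

Let X = conversion of D; extent ξ = 0.682X/2 mol/L.
Concentrations: [D] = 0.682 − 0.682X; [G] = 1.08 − 0.341X; [F] = 0.682X.
Kc = [F]^2 / ([D]^2 [G]).
This equals 22.2 at X = 0.809 (the root in 0 < X < 1).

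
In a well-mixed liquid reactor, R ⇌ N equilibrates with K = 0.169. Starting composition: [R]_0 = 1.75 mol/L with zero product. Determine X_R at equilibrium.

X = 0.145

Let X = conversion of R; extent ξ = 1.75·X mol/L.
Concentrations: [R] = 1.75 − 1.75X; [N] = 1.75X.
K = [N] / ([R]).
Solving K = 0.169 for X ∈ (0,1): X = 0.145.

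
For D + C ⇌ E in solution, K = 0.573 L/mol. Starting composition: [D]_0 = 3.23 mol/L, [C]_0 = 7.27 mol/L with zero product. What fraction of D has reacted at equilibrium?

X = 0.737

Let X = conversion of D; extent ξ = 3.23·X mol/L.
Concentrations: [D] = 3.23 − 3.23X; [C] = 7.27 − 3.23X; [E] = 3.23X.
K = [E] / ([D] [C]).
Solving K = 0.573 for X ∈ (0,1): X = 0.737.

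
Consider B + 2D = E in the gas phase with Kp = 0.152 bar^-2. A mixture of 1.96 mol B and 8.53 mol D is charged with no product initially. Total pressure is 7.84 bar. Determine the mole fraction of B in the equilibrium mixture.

y_B = 0.045

Let X = conversion of B (basis 1.96 mol B); extent of reaction ξ = 1.96X.
Species balance: n_B = 1.96 − 1.96X; n_D = 8.53 − 3.92X; n_E = 1.96X.
n_T = Σnᵢ = 10.5 − 3.92X.
Mole fractions y_i = n_i/n_T; Kp = p_E / (p_B p_D^2) with p_i = y_i·P.
Equating to 0.152 bar^-2 and solving on 0 < X < 1: X = 0.832.
Then n_B = 0.329, n_T = 7.23, so y_B = 0.045.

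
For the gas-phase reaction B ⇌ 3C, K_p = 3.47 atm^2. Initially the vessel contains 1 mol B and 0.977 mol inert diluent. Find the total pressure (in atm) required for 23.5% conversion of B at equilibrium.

Let X = conversion of B (basis 1 mol B); extent of reaction ξ = X.
Species balance: n_B = 1 − X; n_C = 3X; n_I = 0.977 (inert).
n_T = Σnᵢ = 1.98 + 2X.
K_p = p_C^3 / (p_B) with p_i = (n_i/n_T)·P.
At X = 0.235: the mole-fraction product g(X) = Π y_i^ν_i = 0.0765. Since K_p = g(X)·P^{2}, P = (K_p/g)^(1/2) = (3.47/0.0765)^(1/2) = 6.74 atm.

P = 6.74 atm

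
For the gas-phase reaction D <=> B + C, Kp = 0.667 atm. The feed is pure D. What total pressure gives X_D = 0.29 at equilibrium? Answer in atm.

P = 7.26 atm

Basis: 1 mol D initially; let X = conversion of D. Extent ξ = X.
Species balance: n_D = 1 − X; n_B = X; n_C = X.
Summing: n_T = 1 + X.
Kp = p_B p_C / (p_D) with p_i = (n_i/n_T)·P.
At X = 0.29: the mole-fraction product g(X) = Π y_i^ν_i = 0.09182. Since Kp = g(X)·P^{1}, P = (Kp/g)^(1/1) = (0.667/0.09182)^(1/1) = 7.26 atm.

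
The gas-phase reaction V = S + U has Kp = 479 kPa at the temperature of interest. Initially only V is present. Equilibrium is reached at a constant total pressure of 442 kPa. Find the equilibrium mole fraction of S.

y_S = 0.419

Basis: 1 mol V initially; let X = conversion of V. Extent ξ = X.
At extent ξ: n_V = 1 − X; n_S = X; n_U = X.
n_T = Σnᵢ = 1 + X.
With p_i = (n_i/n_T)P, Kp = p_S p_U / (p_V).
This yields a degree-2 equation in X; solving on (0,1), X = 0.721.
Then n_S = 0.721, n_T = 1.72, so y_S = 0.419.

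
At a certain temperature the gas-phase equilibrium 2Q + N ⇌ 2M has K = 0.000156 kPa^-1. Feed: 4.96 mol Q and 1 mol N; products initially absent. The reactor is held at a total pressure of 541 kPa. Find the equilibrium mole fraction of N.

Basis: 1 mol N initially; let X = conversion of N. Extent ξ = X.
Mole table: n_Q = 4.96 − 2X; n_N = 1 − X; n_M = 2X.
Summing: n_T = 5.96 − X.
Mole fractions y_i = n_i/n_T; K = p_M^2 / (p_Q^2 p_N) with p_i = y_i·P.
Setting this equal to 0.000156 kPa^-1 and taking the physical root (0 < X < 1) gives X = 0.238.
Then n_N = 0.762, n_T = 5.72, so y_N = 0.133.

y_N = 0.133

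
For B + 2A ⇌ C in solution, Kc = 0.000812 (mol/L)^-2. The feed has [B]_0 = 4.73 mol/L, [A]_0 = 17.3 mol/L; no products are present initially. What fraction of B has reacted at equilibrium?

X = 0.167

Let X = conversion of B; extent ξ = 4.73·X mol/L.
Concentrations: [B] = 4.73 − 4.73X; [A] = 17.3 − 9.46X; [C] = 4.73X.
Kc = [C] / ([B] [A]^2).
This equals 0.000812 at X = 0.167 (the root in 0 < X < 1).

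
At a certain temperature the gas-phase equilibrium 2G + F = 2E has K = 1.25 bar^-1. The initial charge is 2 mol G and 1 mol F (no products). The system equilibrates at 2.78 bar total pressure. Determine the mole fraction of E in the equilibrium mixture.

Let X = conversion of G (basis 2 mol G); extent of reaction ξ = X.
At extent ξ: n_G = 2 − 2X; n_F = 1 − X; n_E = 2X.
Summing: n_T = 3 − X.
Mole fractions y_i = n_i/n_T; K = p_E^2 / (p_G^2 p_F) with p_i = y_i·P.
Substituting and setting equal to 1.25 bar^-1 gives a polynomial in X; the root in (0,1) is X = 0.462.
Then n_E = 0.924, n_T = 2.54, so y_E = 0.364.

y_E = 0.364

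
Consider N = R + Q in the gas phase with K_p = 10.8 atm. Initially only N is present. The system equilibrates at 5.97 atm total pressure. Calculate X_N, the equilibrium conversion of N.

X = 0.803

Let X = conversion of N (basis 1 mol N); extent of reaction ξ = X.
Species balance: n_N = 1 − X; n_R = X; n_Q = X.
n_T = Σnᵢ = 1 + X.
Mole fractions y_i = n_i/n_T; K_p = p_R p_Q / (p_N) with p_i = y_i·P.
This yields a degree-2 equation in X; solving on (0,1), X = 0.803.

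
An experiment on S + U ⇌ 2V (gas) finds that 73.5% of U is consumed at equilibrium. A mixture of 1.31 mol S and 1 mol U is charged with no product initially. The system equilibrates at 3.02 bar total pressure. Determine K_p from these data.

K_p = 14.2

Take 1 mol U as basis and let X be its fractional conversion, so ξ = X.
Moles: n_S = 1.31 − X; n_U = 1 − X; n_V = 2X.
Total moles n_T = 2.31 (Δν = 0, constant).
At X = 0.735: n_S = 0.575, n_U = 0.265, n_V = 1.47, n_T = 2.31.
p_i = (n_i/n_T)·P. K_p = p_V^2 / (p_S p_U) = 14.2.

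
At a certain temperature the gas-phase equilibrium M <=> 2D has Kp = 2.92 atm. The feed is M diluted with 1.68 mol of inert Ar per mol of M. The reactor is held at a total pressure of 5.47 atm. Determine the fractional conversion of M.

Take 1 mol M as basis and let X be its fractional conversion, so ξ = X.
Mole table: n_M = 1 − X; n_D = 2X; n_I = 1.68 (inert).
Summing: n_T = 2.68 + X.
y_i = n_i/n_T, p_i = y_i·P. Kp = p_D^2 / (p_M).
This yields a degree-2 equation in X; solving on (0,1), X = 0.471.

X = 0.471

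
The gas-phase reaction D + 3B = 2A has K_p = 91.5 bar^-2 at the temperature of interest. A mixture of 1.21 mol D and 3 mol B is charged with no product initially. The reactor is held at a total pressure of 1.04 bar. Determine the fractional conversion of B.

Basis: 3 mol B initially; let X = conversion of B. Extent ξ = X.
Species balance: n_D = 1.21 − X; n_B = 3 − 3X; n_A = 2X.
Summing: n_T = 4.21 − 2X.
y_i = n_i/n_T, p_i = y_i·P. K_p = p_A^2 / (p_D p_B^3).
Setting this equal to 91.5 bar^-2 and taking the physical root (0 < X < 1) gives X = 0.760.

X = 0.760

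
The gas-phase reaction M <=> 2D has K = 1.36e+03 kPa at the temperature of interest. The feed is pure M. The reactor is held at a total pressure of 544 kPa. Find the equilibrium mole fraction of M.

Let X = conversion of M (basis 1 mol M); extent of reaction ξ = X.
Species balance: n_M = 1 − X; n_D = 2X.
n_T = Σnᵢ = 1 + X.
Mole fractions y_i = n_i/n_T; K = p_D^2 / (p_M) with p_i = y_i·P.
This yields a degree-2 equation in X; solving on (0,1), X = 0.620.
Then n_M = 0.38, n_T = 1.62, so y_M = 0.234.

y_M = 0.234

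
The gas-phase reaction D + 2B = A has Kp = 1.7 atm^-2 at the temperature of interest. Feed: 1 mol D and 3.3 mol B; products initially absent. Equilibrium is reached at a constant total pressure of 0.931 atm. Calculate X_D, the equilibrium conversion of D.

X = 0.426

Take 1 mol D as basis and let X be its fractional conversion, so ξ = X.
Moles: n_D = 1 − X; n_B = 3.3 − 2X; n_A = X.
Total moles n_T = 4.3 − 2X.
Mole fractions y_i = n_i/n_T; Kp = p_A / (p_D p_B^2) with p_i = y_i·P.
Substituting and setting equal to 1.7 atm^-2 gives a polynomial in X; the root in (0,1) is X = 0.426.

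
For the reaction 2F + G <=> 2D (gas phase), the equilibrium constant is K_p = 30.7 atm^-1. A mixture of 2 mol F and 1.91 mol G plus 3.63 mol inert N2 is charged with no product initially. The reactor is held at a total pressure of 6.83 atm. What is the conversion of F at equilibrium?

X = 0.852

Take 2 mol F as basis and let X be its fractional conversion, so ξ = X.
Moles: n_F = 2 − 2X; n_G = 1.91 − X; n_D = 2X; n_I = 3.63 (inert).
n_T = Σnᵢ = 7.54 − X.
y_i = n_i/n_T, p_i = y_i·P. K_p = p_D^2 / (p_F^2 p_G).
This yields a degree-3 equation in X; solving on (0,1), X = 0.852.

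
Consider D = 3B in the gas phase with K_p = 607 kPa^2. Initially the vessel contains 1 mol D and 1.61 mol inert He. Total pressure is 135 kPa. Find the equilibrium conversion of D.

Basis: 1 mol D initially; let X = conversion of D. Extent ξ = X.
Mole table: n_D = 1 − X; n_B = 3X; n_I = 1.61 (inert).
n_T = Σnᵢ = 2.61 + 2X.
Mole fractions y_i = n_i/n_T; K_p = p_B^3 / (p_D) with p_i = y_i·P.
This yields a degree-3 equation in X; solving on (0,1), X = 0.208.

X = 0.208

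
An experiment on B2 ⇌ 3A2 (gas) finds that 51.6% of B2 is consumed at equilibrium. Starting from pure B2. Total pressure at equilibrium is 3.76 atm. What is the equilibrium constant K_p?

Let X = conversion of B2 (basis 1 mol B2); extent of reaction ξ = X.
Moles: n_B2 = 1 − X; n_A2 = 3X.
Summing: n_T = 1 + 2X.
At X = 0.516: n_B2 = 0.484, n_A2 = 1.55, n_T = 2.03.
p_i = (n_i/n_T)·P. K_p = p_A2^3 / (p_B2) = 26.2 atm^2.

K_p = 26.2 atm^2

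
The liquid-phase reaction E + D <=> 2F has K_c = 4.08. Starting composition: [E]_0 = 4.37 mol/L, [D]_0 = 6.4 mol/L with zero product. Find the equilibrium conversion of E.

Let X = conversion of E; extent ξ = 4.37·X mol/L.
Concentrations: [E] = 4.37 − 4.37X; [D] = 6.4 − 4.37X; [F] = 8.74X.
K_c = [F]^2 / ([E] [D]).
Setting equal to 4.08 and solving for X on (0,1) gives X = 0.597.

X = 0.597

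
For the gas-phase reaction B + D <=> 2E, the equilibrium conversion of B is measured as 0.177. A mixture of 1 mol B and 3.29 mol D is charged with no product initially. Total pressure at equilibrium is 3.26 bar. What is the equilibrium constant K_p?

Basis: 1 mol B initially; let X = conversion of B. Extent ξ = X.
Mole table: n_B = 1 − X; n_D = 3.29 − X; n_E = 2X.
Total moles n_T = 4.29 (Δν = 0, constant).
At X = 0.177: n_B = 0.823, n_D = 3.11, n_E = 0.354, n_T = 4.29.
p_i = (n_i/n_T)·P. K_p = p_E^2 / (p_B p_D) = 0.0489.

K_p = 0.0489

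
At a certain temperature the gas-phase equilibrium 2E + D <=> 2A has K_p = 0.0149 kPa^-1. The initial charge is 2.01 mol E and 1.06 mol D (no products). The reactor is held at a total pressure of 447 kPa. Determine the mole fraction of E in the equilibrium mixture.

Let X = conversion of E (basis 2.01 mol E); extent of reaction ξ = 1X.
Mole table: n_E = 2.01 − 2.01X; n_D = 1.06 − 1X; n_A = 2.01X.
Summing: n_T = 3.07 − 1X.
Mole fractions y_i = n_i/n_T; K_p = p_A^2 / (p_E^2 p_D) with p_i = y_i·P.
Equating to 0.0149 kPa^-1 and solving on 0 < X < 1: X = 0.539.
Then n_E = 0.927, n_T = 2.53, so y_E = 0.367.

y_E = 0.367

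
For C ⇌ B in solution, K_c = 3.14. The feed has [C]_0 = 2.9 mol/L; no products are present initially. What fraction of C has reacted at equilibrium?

X = 0.758

Let X = conversion of C; extent ξ = 2.9·X mol/L.
Concentrations: [C] = 2.9 − 2.9X; [B] = 2.9X.
K_c = [B] / ([C]).
Setting equal to 3.14 and solving for X on (0,1) gives X = 0.758.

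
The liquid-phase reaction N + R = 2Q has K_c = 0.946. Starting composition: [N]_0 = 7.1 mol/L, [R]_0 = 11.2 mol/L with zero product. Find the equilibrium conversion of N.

Let X = conversion of N; extent ξ = 7.1·X mol/L.
Concentrations: [N] = 7.1 − 7.1X; [R] = 11.2 − 7.1X; [Q] = 14.2X.
K_c = [Q]^2 / ([N] [R]).
Setting equal to 0.946 and solving for X on (0,1) gives X = 0.406.

X = 0.406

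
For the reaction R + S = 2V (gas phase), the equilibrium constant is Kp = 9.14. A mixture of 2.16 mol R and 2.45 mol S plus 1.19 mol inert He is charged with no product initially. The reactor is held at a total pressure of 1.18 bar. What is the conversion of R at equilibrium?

X = 0.639

Let X = conversion of R (basis 2.16 mol R); extent of reaction ξ = 2.16X.
Moles: n_R = 2.16 − 2.16X; n_S = 2.45 − 2.16X; n_V = 4.32X; n_I = 1.19 (inert).
Total moles n_T = 5.8 (Δν = 0, constant).
Mole fractions y_i = n_i/n_T; Kp = p_V^2 / (p_R p_S) with p_i = y_i·P.
Setting this equal to 9.14 and taking the physical root (0 < X < 1) gives X = 0.639.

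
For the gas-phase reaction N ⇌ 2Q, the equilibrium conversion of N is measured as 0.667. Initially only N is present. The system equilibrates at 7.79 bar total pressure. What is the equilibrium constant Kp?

Basis: 1 mol N initially; let X = conversion of N. Extent ξ = X.
Species balance: n_N = 1 − X; n_Q = 2X.
n_T = Σnᵢ = 1 + X.
At X = 0.667: n_N = 0.333, n_Q = 1.33, n_T = 1.67.
p_i = (n_i/n_T)·P. Kp = p_Q^2 / (p_N) = 25 bar.

Kp = 25 bar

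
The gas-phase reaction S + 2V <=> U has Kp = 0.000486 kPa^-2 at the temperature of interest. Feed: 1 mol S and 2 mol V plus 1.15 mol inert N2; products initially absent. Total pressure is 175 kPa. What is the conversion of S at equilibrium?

X = 0.558

Take 1 mol S as basis and let X be its fractional conversion, so ξ = X.
Moles: n_S = 1 − X; n_V = 2 − 2X; n_U = X; n_I = 1.15 (inert).
n_T = Σnᵢ = 4.15 − 2X.
Mole fractions y_i = n_i/n_T; Kp = p_U / (p_S p_V^2) with p_i = y_i·P.
Equating to 0.000486 kPa^-2 and solving on 0 < X < 1: X = 0.558.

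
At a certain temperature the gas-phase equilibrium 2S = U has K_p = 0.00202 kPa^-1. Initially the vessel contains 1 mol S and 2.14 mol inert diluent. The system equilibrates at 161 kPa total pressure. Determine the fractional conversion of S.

Take 1 mol S as basis and let X be its fractional conversion, so ξ = 0.5X.
Mole table: n_S = 1 − X; n_U = 0.5X; n_I = 2.14 (inert).
Total moles n_T = 3.14 − 0.5X.
Mole fractions y_i = n_i/n_T; K_p = p_U / (p_S^2) with p_i = y_i·P.
This yields a degree-2 equation in X; solving on (0,1), X = 0.152.

X = 0.152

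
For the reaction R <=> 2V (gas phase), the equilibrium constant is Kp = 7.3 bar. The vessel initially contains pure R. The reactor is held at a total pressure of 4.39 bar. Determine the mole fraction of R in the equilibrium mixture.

Take 1 mol R as basis and let X be its fractional conversion, so ξ = X.
Species balance: n_R = 1 − X; n_V = 2X.
Total moles n_T = 1 + X.
With p_i = (n_i/n_T)P, Kp = p_V^2 / (p_R).
This yields a degree-2 equation in X; solving on (0,1), X = 0.542.
Then n_R = 0.458, n_T = 1.54, so y_R = 0.297.

y_R = 0.297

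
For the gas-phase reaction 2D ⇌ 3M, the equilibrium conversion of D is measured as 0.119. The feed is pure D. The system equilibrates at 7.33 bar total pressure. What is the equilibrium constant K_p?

Let X = conversion of D (basis 1 mol D); extent of reaction ξ = 0.5X.
At extent ξ: n_D = 1 − X; n_M = 1.5X.
Total moles n_T = 1 + 0.5X.
At X = 0.119: n_D = 0.881, n_M = 0.178, n_T = 1.06.
p_i = (n_i/n_T)·P. K_p = p_M^3 / (p_D^2) = 0.0507 bar.

K_p = 0.0507 bar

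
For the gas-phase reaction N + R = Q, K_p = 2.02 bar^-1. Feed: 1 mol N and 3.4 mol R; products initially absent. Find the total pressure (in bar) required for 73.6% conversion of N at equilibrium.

Basis: 1 mol N initially; let X = conversion of N. Extent ξ = X.
Mole table: n_N = 1 − X; n_R = 3.4 − X; n_Q = X.
n_T = Σnᵢ = 4.4 − X.
K_p = p_Q / (p_N p_R) with p_i = (n_i/n_T)·P.
At X = 0.736: the mole-fraction product g(X) = Π y_i^ν_i = 3.834. Since K_p = g(X)·P^{-1}, P = (g/K_p)^(1/1) = (3.834/2.02)^(1/1) = 1.9 bar.

P = 1.9 bar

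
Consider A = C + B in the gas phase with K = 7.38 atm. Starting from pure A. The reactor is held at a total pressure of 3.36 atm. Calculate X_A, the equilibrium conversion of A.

X = 0.829

Let X = conversion of A (basis 1 mol A); extent of reaction ξ = X.
At extent ξ: n_A = 1 − X; n_C = X; n_B = X.
Total moles n_T = 1 + X.
y_i = n_i/n_T, p_i = y_i·P. K = p_C p_B / (p_A).
This yields a degree-2 equation in X; solving on (0,1), X = 0.829.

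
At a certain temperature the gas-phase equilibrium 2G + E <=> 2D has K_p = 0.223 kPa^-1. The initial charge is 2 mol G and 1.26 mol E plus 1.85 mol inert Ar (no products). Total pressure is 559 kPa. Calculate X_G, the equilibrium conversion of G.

X = 0.787

Take 2 mol G as basis and let X be its fractional conversion, so ξ = X.
Moles: n_G = 2 − 2X; n_E = 1.26 − X; n_D = 2X; n_I = 1.85 (inert).
Total moles n_T = 5.11 − X.
y_i = n_i/n_T, p_i = y_i·P. K_p = p_D^2 / (p_G^2 p_E).
Substituting and setting equal to 0.223 kPa^-1 gives a polynomial in X; the root in (0,1) is X = 0.787.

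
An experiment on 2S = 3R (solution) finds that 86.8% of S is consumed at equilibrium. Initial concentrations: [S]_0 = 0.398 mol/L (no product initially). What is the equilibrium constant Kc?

Kc = 50.4 mol/L

Let X = conversion of S.
Concentrations: [S] = 0.398 − 0.398X; [R] = 0.597X.
At X = 0.868: [S] = 0.0525, [R] = 0.518.
Kc = [R]^3 / ([S]^2) = 50.4 mol/L.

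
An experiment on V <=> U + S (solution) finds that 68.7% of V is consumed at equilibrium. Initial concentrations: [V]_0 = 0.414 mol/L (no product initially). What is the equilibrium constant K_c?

K_c = 0.624 mol/L

Let X = conversion of V.
Concentrations: [V] = 0.414 − 0.414X; [U] = 0.414X; [S] = 0.414X.
At X = 0.687: [V] = 0.13, [U] = 0.284, [S] = 0.284.
K_c = [U] [S] / ([V]) = 0.624 mol/L.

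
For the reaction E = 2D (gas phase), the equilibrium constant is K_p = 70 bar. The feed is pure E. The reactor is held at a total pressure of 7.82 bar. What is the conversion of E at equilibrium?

X = 0.831

Basis: 1 mol E initially; let X = conversion of E. Extent ξ = X.
Mole table: n_E = 1 − X; n_D = 2X.
Summing: n_T = 1 + X.
Mole fractions y_i = n_i/n_T; K_p = p_D^2 / (p_E) with p_i = y_i·P.
This yields a degree-2 equation in X; solving on (0,1), X = 0.831.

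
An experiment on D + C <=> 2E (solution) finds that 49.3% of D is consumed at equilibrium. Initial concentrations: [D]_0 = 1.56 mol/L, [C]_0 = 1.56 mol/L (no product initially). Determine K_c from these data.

K_c = 3.78

Let X = conversion of D.
Concentrations: [D] = 1.56 − 1.56X; [C] = 1.56 − 1.56X; [E] = 3.12X.
At X = 0.493: [D] = 0.791, [C] = 0.791, [E] = 1.54.
K_c = [E]^2 / ([D] [C]) = 3.78.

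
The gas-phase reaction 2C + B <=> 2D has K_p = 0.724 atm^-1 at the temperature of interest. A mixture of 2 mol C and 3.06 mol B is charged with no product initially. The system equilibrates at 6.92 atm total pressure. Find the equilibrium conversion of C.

X = 0.624

Take 2 mol C as basis and let X be its fractional conversion, so ξ = X.
Mole table: n_C = 2 − 2X; n_B = 3.06 − X; n_D = 2X.
Summing: n_T = 5.06 − X.
With p_i = (n_i/n_T)P, K_p = p_D^2 / (p_C^2 p_B).
Setting this equal to 0.724 atm^-1 and taking the physical root (0 < X < 1) gives X = 0.624.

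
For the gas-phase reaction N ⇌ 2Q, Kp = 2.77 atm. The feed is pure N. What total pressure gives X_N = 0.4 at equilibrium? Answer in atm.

P = 3.64 atm

Take 1 mol N as basis and let X be its fractional conversion, so ξ = X.
Species balance: n_N = 1 − X; n_Q = 2X.
Total moles n_T = 1 + X.
Kp = p_Q^2 / (p_N) with p_i = (n_i/n_T)·P.
At X = 0.4: the mole-fraction product g(X) = Π y_i^ν_i = 0.7619. Since Kp = g(X)·P^{1}, P = (Kp/g)^(1/1) = (2.77/0.7619)^(1/1) = 3.64 atm.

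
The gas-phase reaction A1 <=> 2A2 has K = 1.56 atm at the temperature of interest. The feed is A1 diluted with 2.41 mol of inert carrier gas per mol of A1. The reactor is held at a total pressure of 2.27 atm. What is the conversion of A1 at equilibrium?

Take 1 mol A1 as basis and let X be its fractional conversion, so ξ = X.
At extent ξ: n_A1 = 1 − X; n_A2 = 2X; n_I = 2.41 (inert).
n_T = Σnᵢ = 3.41 + X.
With p_i = (n_i/n_T)P, K = p_A2^2 / (p_A1).
This yields a degree-2 equation in X; solving on (0,1), X = 0.552.

X = 0.552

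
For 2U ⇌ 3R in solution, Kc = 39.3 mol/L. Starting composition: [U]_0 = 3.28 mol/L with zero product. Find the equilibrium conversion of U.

Let X = conversion of U; extent ξ = 3.28X/2 mol/L.
Concentrations: [U] = 3.28 − 3.28X; [R] = 4.92X.
Kc = [R]^3 / ([U]^2).
Solving Kc = 39.3 for X ∈ (0,1): X = 0.693.

X = 0.693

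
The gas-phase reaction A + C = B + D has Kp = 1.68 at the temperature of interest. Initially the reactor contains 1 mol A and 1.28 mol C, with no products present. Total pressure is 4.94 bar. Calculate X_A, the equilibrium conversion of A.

Basis: 1 mol A initially; let X = conversion of A. Extent ξ = X.
Species balance: n_A = 1 − X; n_C = 1.28 − X; n_B = X; n_D = X.
Total moles n_T = 2.28 (Δν = 0, constant).
y_i = n_i/n_T, p_i = y_i·P. Kp = p_B p_D / (p_A p_C).
This yields a degree-2 equation in X; solving on (0,1), X = 0.632.

X = 0.632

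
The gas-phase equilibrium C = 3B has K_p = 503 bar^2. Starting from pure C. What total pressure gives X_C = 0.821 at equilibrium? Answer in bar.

Basis: 1 mol C initially; let X = conversion of C. Extent ξ = X.
Species balance: n_C = 1 − X; n_B = 3X.
n_T = Σnᵢ = 1 + 2X.
K_p = p_B^3 / (p_C) with p_i = (n_i/n_T)·P.
At X = 0.821: the mole-fraction product g(X) = Π y_i^ν_i = 11.96. Since K_p = g(X)·P^{2}, P = (K_p/g)^(1/2) = (503/11.96)^(1/2) = 6.49 bar.

P = 6.49 bar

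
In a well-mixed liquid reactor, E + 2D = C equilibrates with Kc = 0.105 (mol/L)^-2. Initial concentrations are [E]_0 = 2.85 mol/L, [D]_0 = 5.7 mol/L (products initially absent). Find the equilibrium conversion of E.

X = 0.480

Let X = conversion of E; extent ξ = 2.85·X mol/L.
Concentrations: [E] = 2.85 − 2.85X; [D] = 5.7 − 5.7X; [C] = 2.85X.
Kc = [C] / ([E] [D]^2).
Solving Kc = 0.105 for X ∈ (0,1): X = 0.480.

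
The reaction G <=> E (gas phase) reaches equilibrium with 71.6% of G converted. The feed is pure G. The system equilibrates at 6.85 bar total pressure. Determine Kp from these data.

Kp = 2.52

Basis: 1 mol G initially; let X = conversion of G. Extent ξ = X.
Species balance: n_G = 1 − X; n_E = X.
Since Δν = 0, n_T = 1 throughout.
At X = 0.716: n_G = 0.284, n_E = 0.716, n_T = 1.
p_i = (n_i/n_T)·P. Kp = p_E / (p_G) = 2.52.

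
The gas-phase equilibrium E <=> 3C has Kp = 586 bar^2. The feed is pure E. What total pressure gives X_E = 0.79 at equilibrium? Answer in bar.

Take 1 mol E as basis and let X be its fractional conversion, so ξ = X.
Mole table: n_E = 1 − X; n_C = 3X.
Total moles n_T = 1 + 2X.
Kp = p_C^3 / (p_E) with p_i = (n_i/n_T)·P.
At X = 0.79: the mole-fraction product g(X) = Π y_i^ν_i = 9.523. Since Kp = g(X)·P^{2}, P = (Kp/g)^(1/2) = (586/9.523)^(1/2) = 7.84 bar.

P = 7.84 bar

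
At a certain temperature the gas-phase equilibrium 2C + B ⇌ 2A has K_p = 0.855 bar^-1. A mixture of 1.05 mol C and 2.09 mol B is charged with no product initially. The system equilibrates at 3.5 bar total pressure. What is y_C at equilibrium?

y_C = 0.156

Let X = conversion of C (basis 1.05 mol C); extent of reaction ξ = 0.525X.
Moles: n_C = 1.05 − 1.05X; n_B = 2.09 − 0.525X; n_A = 1.05X.
Summing: n_T = 3.14 − 0.525X.
With p_i = (n_i/n_T)P, K_p = p_A^2 / (p_C^2 p_B).
Setting this equal to 0.855 bar^-1 and taking the physical root (0 < X < 1) gives X = 0.579.
Then n_C = 0.443, n_T = 2.84, so y_C = 0.156.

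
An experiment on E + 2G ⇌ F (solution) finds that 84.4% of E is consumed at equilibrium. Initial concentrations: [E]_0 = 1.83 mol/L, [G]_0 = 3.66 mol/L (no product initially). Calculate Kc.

Let X = conversion of E.
Concentrations: [E] = 1.83 − 1.83X; [G] = 3.66 − 3.66X; [F] = 1.83X.
At X = 0.844: [E] = 0.285, [G] = 0.571, [F] = 1.54.
Kc = [F] / ([E] [G]^2) = 16.6 (mol/L)^-2.

Kc = 16.6 (mol/L)^-2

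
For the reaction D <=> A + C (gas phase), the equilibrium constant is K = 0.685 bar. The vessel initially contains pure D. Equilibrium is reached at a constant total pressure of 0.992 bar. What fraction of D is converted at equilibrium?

Basis: 1 mol D initially; let X = conversion of D. Extent ξ = X.
Species balance: n_D = 1 − X; n_A = X; n_C = X.
Total moles n_T = 1 + X.
Mole fractions y_i = n_i/n_T; K = p_A p_C / (p_D) with p_i = y_i·P.
This yields a degree-2 equation in X; solving on (0,1), X = 0.639.

X = 0.639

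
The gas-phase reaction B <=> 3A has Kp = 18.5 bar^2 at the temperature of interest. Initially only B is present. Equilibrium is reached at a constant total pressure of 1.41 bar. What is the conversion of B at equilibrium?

Let X = conversion of B (basis 1 mol B); extent of reaction ξ = X.
Mole table: n_B = 1 − X; n_A = 3X.
Total moles n_T = 1 + 2X.
With p_i = (n_i/n_T)P, Kp = p_A^3 / (p_B).
This yields a degree-3 equation in X; solving on (0,1), X = 0.787.

X = 0.787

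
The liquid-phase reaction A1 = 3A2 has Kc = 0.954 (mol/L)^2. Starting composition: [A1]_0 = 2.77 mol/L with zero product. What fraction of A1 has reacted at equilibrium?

X = 0.157

Let X = conversion of A1; extent ξ = 2.77·X mol/L.
Concentrations: [A1] = 2.77 − 2.77X; [A2] = 8.31X.
Kc = [A2]^3 / ([A1]).
Setting equal to 0.954 and solving for X on (0,1) gives X = 0.157.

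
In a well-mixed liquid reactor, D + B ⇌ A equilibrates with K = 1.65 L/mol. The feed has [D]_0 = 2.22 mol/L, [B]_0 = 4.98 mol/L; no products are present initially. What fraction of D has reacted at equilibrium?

X = 0.837

Let X = conversion of D; extent ξ = 2.22·X mol/L.
Concentrations: [D] = 2.22 − 2.22X; [B] = 4.98 − 2.22X; [A] = 2.22X.
K = [A] / ([D] [B]).
Solving K = 1.65 for X ∈ (0,1): X = 0.837.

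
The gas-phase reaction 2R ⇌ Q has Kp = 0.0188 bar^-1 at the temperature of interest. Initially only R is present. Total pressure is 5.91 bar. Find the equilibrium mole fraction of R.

Take 1 mol R as basis and let X be its fractional conversion, so ξ = 0.5X.
Mole table: n_R = 1 − X; n_Q = 0.5X.
Total moles n_T = 1 − 0.5X.
y_i = n_i/n_T, p_i = y_i·P. Kp = p_Q / (p_R^2).
Substituting and setting equal to 0.0188 bar^-1 gives a polynomial in X; the root in (0,1) is X = 0.168.
Then n_R = 0.832, n_T = 0.916, so y_R = 0.908.

y_R = 0.908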